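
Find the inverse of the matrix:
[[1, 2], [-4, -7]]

For [[a,b],[c,d]], inverse = (1/det)·[[d,-b],[-c,a]]
det = (1)(-7) - (2)(-4) = -7 - -8 = 1
Inverse = [[-7, -2], [4, 1]]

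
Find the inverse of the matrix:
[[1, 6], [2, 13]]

For [[a,b],[c,d]], inverse = (1/det)·[[d,-b],[-c,a]]
det = (1)(13) - (6)(2) = 13 - 12 = 1
Inverse = [[13, -6], [-2, 1]]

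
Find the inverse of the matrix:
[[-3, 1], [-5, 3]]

For [[a,b],[c,d]], inverse = (1/det)·[[d,-b],[-c,a]]
det = (-3)(3) - (1)(-5) = -9 - -5 = -4
Inverse = (1/-4)·[[3, -1], [5, -3]]
= [[-3/4, 1/4], [-5/4, 3/4]]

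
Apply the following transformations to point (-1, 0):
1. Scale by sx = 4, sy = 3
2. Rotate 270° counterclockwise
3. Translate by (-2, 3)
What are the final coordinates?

Step 1: Scale → (-4, 0)
Step 2: Rotate 270° → (0, 4)
Step 3: Translate → (-2, 7)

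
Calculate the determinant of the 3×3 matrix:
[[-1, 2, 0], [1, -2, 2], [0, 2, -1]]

Expansion along first row:
det = -1·det([[-2,2],[2,-1]]) - 2·det([[1,2],[0,-1]]) + 0·det([[1,-2],[0,2]])
    = -1·(-2·-1 - 2·2) - 2·(1·-1 - 2·0) + 0·(1·2 - -2·0)
    = -1·-2 - 2·-1 + 0·2
    = 2 + 2 + 0 = 4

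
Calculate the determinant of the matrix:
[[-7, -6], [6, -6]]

For a 2×2 matrix [[a, b], [c, d]], det = ad - bc
det = (-7)(-6) - (-6)(6) = 42 - -36 = 78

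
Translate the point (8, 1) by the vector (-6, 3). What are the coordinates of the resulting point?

Translation by (-6, 3) (homogeneous matrix [[1, 0, -6], [0, 1, 3], [0, 0, 1]]):
x' = 8 + -6 = 2
y' = 1 + 3 = 4
Result: (2, 4)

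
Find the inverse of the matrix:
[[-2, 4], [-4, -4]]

For [[a,b],[c,d]], inverse = (1/det)·[[d,-b],[-c,a]]
det = (-2)(-4) - (4)(-4) = 8 - -16 = 24
Inverse = (1/24)·[[-4, -4], [4, -2]]
= [[-1/6, -1/6], [1/6, -1/12]]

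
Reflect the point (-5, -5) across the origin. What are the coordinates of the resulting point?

Reflection across origin: (-5, -5) → (5, 5)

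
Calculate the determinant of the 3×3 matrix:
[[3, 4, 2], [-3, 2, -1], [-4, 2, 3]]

Expansion along first row:
det = 3·det([[2,-1],[2,3]]) - 4·det([[-3,-1],[-4,3]]) + 2·det([[-3,2],[-4,2]])
    = 3·(2·3 - -1·2) - 4·(-3·3 - -1·-4) + 2·(-3·2 - 2·-4)
    = 3·8 - 4·-13 + 2·2
    = 24 + 52 + 4 = 80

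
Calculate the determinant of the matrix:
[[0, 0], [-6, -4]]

For a 2×2 matrix [[a, b], [c, d]], det = ad - bc
det = (0)(-4) - (0)(-6) = 0 - 0 = 0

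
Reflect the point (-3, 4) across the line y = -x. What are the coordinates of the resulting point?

Reflection across line y = -x: (-3, 4) → (-4, 3)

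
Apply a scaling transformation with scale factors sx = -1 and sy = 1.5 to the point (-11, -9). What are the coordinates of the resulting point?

Scaling matrix:
[[-1, 0], [0, 1.50]]
Result: (-11 × -1, -9 × 1.5) = (11, -13.5)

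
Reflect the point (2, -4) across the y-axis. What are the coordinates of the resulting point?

Reflection across y-axis: (2, -4) → (-2, -4)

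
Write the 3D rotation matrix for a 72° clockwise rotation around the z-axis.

Rotation matrix for clockwise 72° around z-axis:
A clockwise rotation by 72° is a counterclockwise rotation by -72°.
cos(-72°) = 0.3090, sin(-72°) = -0.9511
Result: [[0.3090, 0.9511, 0], [-0.9511, 0.3090, 0], [0, 0, 1]]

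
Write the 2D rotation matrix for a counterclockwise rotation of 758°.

Rotation matrix formula: [[cos θ, -sin θ], [sin θ, cos θ]]
For θ = 758°:
cos(758°) = 0.7880
sin(758°) = 0.6157
Result: [[0.7880, -0.6157], [0.6157, 0.7880]]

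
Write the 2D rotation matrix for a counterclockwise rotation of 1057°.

Rotation matrix formula: [[cos θ, -sin θ], [sin θ, cos θ]]
For θ = 1057°:
cos(1057°) = 0.9205
sin(1057°) = -0.3907
Result: [[0.9205, 0.3907], [-0.3907, 0.9205]]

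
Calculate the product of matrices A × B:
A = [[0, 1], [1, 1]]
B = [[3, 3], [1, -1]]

Matrix multiplication:
C[0][0] = 0×3 + 1×1 = 1
C[0][1] = 0×3 + 1×-1 = -1
C[1][0] = 1×3 + 1×1 = 4
C[1][1] = 1×3 + 1×-1 = 2
Result: [[1, -1], [4, 2]]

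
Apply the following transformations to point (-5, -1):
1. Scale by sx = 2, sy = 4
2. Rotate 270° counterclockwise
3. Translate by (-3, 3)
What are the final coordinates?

Step 1: Scale → (-10, -4)
Step 2: Rotate 270° → (-4, 10)
Step 3: Translate → (-7, 13)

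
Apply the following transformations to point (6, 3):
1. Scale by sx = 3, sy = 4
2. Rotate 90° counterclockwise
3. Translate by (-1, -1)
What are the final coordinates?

Step 1: Scale → (18, 12)
Step 2: Rotate 90° → (-12, 18)
Step 3: Translate → (-13, 17)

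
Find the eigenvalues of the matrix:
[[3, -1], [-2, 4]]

Characteristic equation: det(A - λI) = 0
λ² - (trace)λ + (det) = 0
trace = 3 + 4 = 7, det = (3)(4) - (-1)(-2) = 10
λ² - (7)λ + (10) = 0
λ = (7 ± √((7)² - 4·(10))) / 2 = (7 ± √9) / 2
Solving: λ = 2, 5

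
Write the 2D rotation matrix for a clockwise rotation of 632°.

Rotation matrix formula: [[cos θ, -sin θ], [sin θ, cos θ]]
A clockwise rotation by 632° is equivalent to a counterclockwise rotation by -632°.
For θ = -632°:
cos(-632°) = 0.0349
sin(-632°) = 0.9994
Result: [[0.0349, -0.9994], [0.9994, 0.0349]]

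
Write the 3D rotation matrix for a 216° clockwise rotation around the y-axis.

Rotation matrix for clockwise 216° around y-axis:
A clockwise rotation by 216° is a counterclockwise rotation by -216°.
cos(-216°) = -0.8090, sin(-216°) = 0.5878
Result: [[-0.8090, 0, 0.5878], [0, 1, 0], [-0.5878, 0, -0.8090]]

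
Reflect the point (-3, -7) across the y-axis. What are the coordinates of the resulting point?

Reflection across y-axis: (-3, -7) → (3, -7)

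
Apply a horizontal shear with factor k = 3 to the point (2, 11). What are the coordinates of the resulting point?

Shear matrix for horizontal shear with factor k = 3:
[[1, 3], [0, 1]]
Result: (2, 11) → (35, 11)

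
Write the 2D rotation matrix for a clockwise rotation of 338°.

Rotation matrix formula: [[cos θ, -sin θ], [sin θ, cos θ]]
A clockwise rotation by 338° is equivalent to a counterclockwise rotation by -338°.
For θ = -338°:
cos(-338°) = 0.9272
sin(-338°) = 0.3746
Result: [[0.9272, -0.3746], [0.3746, 0.9272]]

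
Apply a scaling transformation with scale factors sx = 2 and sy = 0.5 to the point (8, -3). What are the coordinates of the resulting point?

Scaling matrix:
[[2, 0], [0, 0.50]]
Result: (8 × 2, -3 × 0.5) = (16, -1.5)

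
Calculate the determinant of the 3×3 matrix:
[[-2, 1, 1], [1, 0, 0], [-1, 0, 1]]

Expansion along first row:
det = -2·det([[0,0],[0,1]]) - 1·det([[1,0],[-1,1]]) + 1·det([[1,0],[-1,0]])
    = -2·(0·1 - 0·0) - 1·(1·1 - 0·-1) + 1·(1·0 - 0·-1)
    = -2·0 - 1·1 + 1·0
    = 0 + -1 + 0 = -1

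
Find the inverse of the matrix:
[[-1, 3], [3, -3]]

For [[a,b],[c,d]], inverse = (1/det)·[[d,-b],[-c,a]]
det = (-1)(-3) - (3)(3) = 3 - 9 = -6
Inverse = (1/-6)·[[-3, -3], [-3, -1]]
= [[1/2, 1/2], [1/2, 1/6]]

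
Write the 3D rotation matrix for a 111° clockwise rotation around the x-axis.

Rotation matrix for clockwise 111° around x-axis:
A clockwise rotation by 111° is a counterclockwise rotation by -111°.
cos(-111°) = -0.3584, sin(-111°) = -0.9336
Result: [[1, 0, 0], [0, -0.3584, 0.9336], [0, -0.9336, -0.3584]]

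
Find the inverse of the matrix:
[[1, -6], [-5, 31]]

For [[a,b],[c,d]], inverse = (1/det)·[[d,-b],[-c,a]]
det = (1)(31) - (-6)(-5) = 31 - 30 = 1
Inverse = [[31, 6], [5, 1]]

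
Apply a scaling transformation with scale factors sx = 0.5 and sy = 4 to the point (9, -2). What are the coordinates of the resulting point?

Scaling matrix:
[[0.50, 0], [0, 4]]
Result: (9 × 0.5, -2 × 4) = (4.5, -8)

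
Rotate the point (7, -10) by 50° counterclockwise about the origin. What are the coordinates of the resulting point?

Rotation matrix for 50°: [[cos 50°, -sin 50°], [sin 50°, cos 50°]] ≈ [[0.642788, -0.766044], [0.766044, 0.642788]]
[[0.642788, -0.766044], [0.766044, 0.642788]] × [7, -10]ᵀ ≈ [12.1600, -1.0656]ᵀ
Result: (12.1600, -1.0656)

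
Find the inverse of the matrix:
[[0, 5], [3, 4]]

For [[a,b],[c,d]], inverse = (1/det)·[[d,-b],[-c,a]]
det = (0)(4) - (5)(3) = 0 - 15 = -15
Inverse = (1/-15)·[[4, -5], [-3, 0]]
= [[-4/15, 1/3], [1/5, 0]]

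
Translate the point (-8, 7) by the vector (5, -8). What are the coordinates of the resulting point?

Translation by (5, -8) (homogeneous matrix [[1, 0, 5], [0, 1, -8], [0, 0, 1]]):
x' = -8 + 5 = -3
y' = 7 + -8 = -1
Result: (-3, -1)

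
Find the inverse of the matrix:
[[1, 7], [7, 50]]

For [[a,b],[c,d]], inverse = (1/det)·[[d,-b],[-c,a]]
det = (1)(50) - (7)(7) = 50 - 49 = 1
Inverse = [[50, -7], [-7, 1]]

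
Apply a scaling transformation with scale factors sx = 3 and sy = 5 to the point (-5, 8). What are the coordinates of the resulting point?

Scaling matrix:
[[3, 0], [0, 5]]
Result: (-5 × 3, 8 × 5) = (-15, 40)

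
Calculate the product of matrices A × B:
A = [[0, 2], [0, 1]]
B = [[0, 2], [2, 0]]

Matrix multiplication:
C[0][0] = 0×0 + 2×2 = 4
C[0][1] = 0×2 + 2×0 = 0
C[1][0] = 0×0 + 1×2 = 2
C[1][1] = 0×2 + 1×0 = 0
Result: [[4, 0], [2, 0]]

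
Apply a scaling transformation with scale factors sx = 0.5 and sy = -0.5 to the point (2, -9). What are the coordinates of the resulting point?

Scaling matrix:
[[0.50, 0], [0, -0.50]]
Result: (2 × 0.5, -9 × -0.5) = (1, 4.5)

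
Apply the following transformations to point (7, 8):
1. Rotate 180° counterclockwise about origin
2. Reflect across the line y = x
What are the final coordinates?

Step 1: Rotate 180° → (-7, -8)
Step 2: Reflect across line y = x → (-8, -7)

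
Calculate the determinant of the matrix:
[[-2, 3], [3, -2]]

For a 2×2 matrix [[a, b], [c, d]], det = ad - bc
det = (-2)(-2) - (3)(3) = 4 - 9 = -5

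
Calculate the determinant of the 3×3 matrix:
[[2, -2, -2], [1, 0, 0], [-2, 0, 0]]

Expansion along first row:
det = 2·det([[0,0],[0,0]]) - -2·det([[1,0],[-2,0]]) + -2·det([[1,0],[-2,0]])
    = 2·(0·0 - 0·0) - -2·(1·0 - 0·-2) + -2·(1·0 - 0·-2)
    = 2·0 - -2·0 + -2·0
    = 0 + 0 + 0 = 0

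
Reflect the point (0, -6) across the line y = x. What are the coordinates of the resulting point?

Reflection across line y = x: (0, -6) → (-6, 0)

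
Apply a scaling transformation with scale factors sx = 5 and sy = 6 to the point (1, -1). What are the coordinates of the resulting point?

Scaling matrix:
[[5, 0], [0, 6]]
Result: (1 × 5, -1 × 6) = (5, -6)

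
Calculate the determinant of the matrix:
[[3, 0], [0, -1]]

For a 2×2 matrix [[a, b], [c, d]], det = ad - bc
det = (3)(-1) - (0)(0) = -3 - 0 = -3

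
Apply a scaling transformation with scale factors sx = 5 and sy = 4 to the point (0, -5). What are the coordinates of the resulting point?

Scaling matrix:
[[5, 0], [0, 4]]
Result: (0 × 5, -5 × 4) = (0, -20)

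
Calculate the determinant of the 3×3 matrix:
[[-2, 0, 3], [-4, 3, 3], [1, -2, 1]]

Expansion along first row:
det = -2·det([[3,3],[-2,1]]) - 0·det([[-4,3],[1,1]]) + 3·det([[-4,3],[1,-2]])
    = -2·(3·1 - 3·-2) - 0·(-4·1 - 3·1) + 3·(-4·-2 - 3·1)
    = -2·9 - 0·-7 + 3·5
    = -18 + 0 + 15 = -3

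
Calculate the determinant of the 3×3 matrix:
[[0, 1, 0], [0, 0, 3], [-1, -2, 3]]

Expansion along first row:
det = 0·det([[0,3],[-2,3]]) - 1·det([[0,3],[-1,3]]) + 0·det([[0,0],[-1,-2]])
    = 0·(0·3 - 3·-2) - 1·(0·3 - 3·-1) + 0·(0·-2 - 0·-1)
    = 0·6 - 1·3 + 0·0
    = 0 + -3 + 0 = -3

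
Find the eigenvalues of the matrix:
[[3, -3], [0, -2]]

Characteristic equation: det(A - λI) = 0
λ² - (trace)λ + (det) = 0
trace = 3 + -2 = 1, det = (3)(-2) - (-3)(0) = -6
λ² - (1)λ + (-6) = 0
λ = (1 ± √((1)² - 4·(-6))) / 2 = (1 ± √25) / 2
Solving: λ = -2, 3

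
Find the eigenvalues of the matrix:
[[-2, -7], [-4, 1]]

Characteristic equation: det(A - λI) = 0
λ² - (trace)λ + (det) = 0
trace = -2 + 1 = -1, det = (-2)(1) - (-7)(-4) = -30
λ² - (-1)λ + (-30) = 0
λ = (-1 ± √((-1)² - 4·(-30))) / 2 = (-1 ± √121) / 2
Solving: λ = -6, 5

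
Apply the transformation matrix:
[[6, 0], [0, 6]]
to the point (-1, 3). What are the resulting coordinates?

Matrix multiplication:
[[6, 0], [0, 6]] × [-1, 3]ᵀ
= [(6)(-1) + (0)(3), (0)(-1) + (6)(3)]ᵀ
= [-6, 18]ᵀ
Result: (-6, 18)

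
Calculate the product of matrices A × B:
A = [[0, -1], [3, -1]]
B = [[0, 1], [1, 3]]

Matrix multiplication:
C[0][0] = 0×0 + -1×1 = -1
C[0][1] = 0×1 + -1×3 = -3
C[1][0] = 3×0 + -1×1 = -1
C[1][1] = 3×1 + -1×3 = 0
Result: [[-1, -3], [-1, 0]]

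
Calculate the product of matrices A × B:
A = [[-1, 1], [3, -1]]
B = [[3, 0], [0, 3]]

Matrix multiplication:
C[0][0] = -1×3 + 1×0 = -3
C[0][1] = -1×0 + 1×3 = 3
C[1][0] = 3×3 + -1×0 = 9
C[1][1] = 3×0 + -1×3 = -3
Result: [[-3, 3], [9, -3]]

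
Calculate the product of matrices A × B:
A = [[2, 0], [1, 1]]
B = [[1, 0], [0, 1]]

Matrix multiplication:
C[0][0] = 2×1 + 0×0 = 2
C[0][1] = 2×0 + 0×1 = 0
C[1][0] = 1×1 + 1×0 = 1
C[1][1] = 1×0 + 1×1 = 1
Result: [[2, 0], [1, 1]]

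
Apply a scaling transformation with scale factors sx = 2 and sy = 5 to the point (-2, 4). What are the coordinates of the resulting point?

Scaling matrix:
[[2, 0], [0, 5]]
Result: (-2 × 2, 4 × 5) = (-4, 20)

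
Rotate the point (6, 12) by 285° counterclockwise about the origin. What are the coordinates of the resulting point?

Rotation matrix for 285°: [[cos 285°, -sin 285°], [sin 285°, cos 285°]] ≈ [[0.258819, 0.965926], [-0.965926, 0.258819]]
[[0.258819, 0.965926], [-0.965926, 0.258819]] × [6, 12]ᵀ ≈ [13.1440, -2.6897]ᵀ
Result: (13.1440, -2.6897)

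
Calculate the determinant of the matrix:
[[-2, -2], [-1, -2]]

For a 2×2 matrix [[a, b], [c, d]], det = ad - bc
det = (-2)(-2) - (-2)(-1) = 4 - 2 = 2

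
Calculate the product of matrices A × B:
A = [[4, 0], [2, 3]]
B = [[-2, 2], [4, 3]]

Matrix multiplication:
C[0][0] = 4×-2 + 0×4 = -8
C[0][1] = 4×2 + 0×3 = 8
C[1][0] = 2×-2 + 3×4 = 8
C[1][1] = 2×2 + 3×3 = 13
Result: [[-8, 8], [8, 13]]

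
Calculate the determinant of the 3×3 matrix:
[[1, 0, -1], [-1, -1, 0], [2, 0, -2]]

Expansion along first row:
det = 1·det([[-1,0],[0,-2]]) - 0·det([[-1,0],[2,-2]]) + -1·det([[-1,-1],[2,0]])
    = 1·(-1·-2 - 0·0) - 0·(-1·-2 - 0·2) + -1·(-1·0 - -1·2)
    = 1·2 - 0·2 + -1·2
    = 2 + 0 + -2 = 0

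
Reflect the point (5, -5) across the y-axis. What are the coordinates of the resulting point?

Reflection across y-axis: (5, -5) → (-5, -5)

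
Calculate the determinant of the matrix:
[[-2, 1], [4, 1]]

For a 2×2 matrix [[a, b], [c, d]], det = ad - bc
det = (-2)(1) - (1)(4) = -2 - 4 = -6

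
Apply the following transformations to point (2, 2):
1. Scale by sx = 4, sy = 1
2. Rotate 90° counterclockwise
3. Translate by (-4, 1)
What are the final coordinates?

Step 1: Scale → (8, 2)
Step 2: Rotate 90° → (-2, 8)
Step 3: Translate → (-6, 9)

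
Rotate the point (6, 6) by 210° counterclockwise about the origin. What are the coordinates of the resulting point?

Rotation matrix for 210°: [[cos 210°, -sin 210°], [sin 210°, cos 210°]] ≈ [[-0.866025, 0.500000], [-0.500000, -0.866025]]
[[-0.866025, 0.500000], [-0.500000, -0.866025]] × [6, 6]ᵀ ≈ [-2.1962, -8.1962]ᵀ
Result: (-2.1962, -8.1962)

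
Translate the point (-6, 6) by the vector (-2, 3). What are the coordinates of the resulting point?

Translation by (-2, 3) (homogeneous matrix [[1, 0, -2], [0, 1, 3], [0, 0, 1]]):
x' = -6 + -2 = -8
y' = 6 + 3 = 9
Result: (-8, 9)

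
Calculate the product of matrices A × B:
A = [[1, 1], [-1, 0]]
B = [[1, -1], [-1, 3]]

Matrix multiplication:
C[0][0] = 1×1 + 1×-1 = 0
C[0][1] = 1×-1 + 1×3 = 2
C[1][0] = -1×1 + 0×-1 = -1
C[1][1] = -1×-1 + 0×3 = 1
Result: [[0, 2], [-1, 1]]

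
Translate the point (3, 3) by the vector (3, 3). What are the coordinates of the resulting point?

Translation by (3, 3) (homogeneous matrix [[1, 0, 3], [0, 1, 3], [0, 0, 1]]):
x' = 3 + 3 = 6
y' = 3 + 3 = 6
Result: (6, 6)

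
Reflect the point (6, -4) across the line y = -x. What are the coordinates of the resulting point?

Reflection across line y = -x: (6, -4) → (4, -6)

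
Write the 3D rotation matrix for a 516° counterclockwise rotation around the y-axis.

Rotation matrix for counterclockwise 516° around y-axis:
cos(516°) = -0.9135, sin(516°) = 0.4067
Result: [[-0.9135, 0, 0.4067], [0, 1, 0], [-0.4067, 0, -0.9135]]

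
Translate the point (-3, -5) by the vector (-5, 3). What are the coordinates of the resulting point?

Translation by (-5, 3) (homogeneous matrix [[1, 0, -5], [0, 1, 3], [0, 0, 1]]):
x' = -3 + -5 = -8
y' = -5 + 3 = -2
Result: (-8, -2)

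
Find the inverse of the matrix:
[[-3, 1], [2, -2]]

For [[a,b],[c,d]], inverse = (1/det)·[[d,-b],[-c,a]]
det = (-3)(-2) - (1)(2) = 6 - 2 = 4
Inverse = (1/4)·[[-2, -1], [-2, -3]]
= [[-1/2, -1/4], [-1/2, -3/4]]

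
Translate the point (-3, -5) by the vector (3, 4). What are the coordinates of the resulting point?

Translation by (3, 4) (homogeneous matrix [[1, 0, 3], [0, 1, 4], [0, 0, 1]]):
x' = -3 + 3 = 0
y' = -5 + 4 = -1
Result: (0, -1)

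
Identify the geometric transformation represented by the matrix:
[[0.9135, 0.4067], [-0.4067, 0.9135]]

This matrix represents: rotation by 336° counterclockwise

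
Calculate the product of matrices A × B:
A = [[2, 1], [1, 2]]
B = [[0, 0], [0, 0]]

Matrix multiplication:
C[0][0] = 2×0 + 1×0 = 0
C[0][1] = 2×0 + 1×0 = 0
C[1][0] = 1×0 + 2×0 = 0
C[1][1] = 1×0 + 2×0 = 0
Result: [[0, 0], [0, 0]]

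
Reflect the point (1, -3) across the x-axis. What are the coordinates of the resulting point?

Reflection across x-axis: (1, -3) → (1, 3)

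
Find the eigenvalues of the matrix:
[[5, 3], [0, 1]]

Characteristic equation: det(A - λI) = 0
λ² - (trace)λ + (det) = 0
trace = 5 + 1 = 6, det = (5)(1) - (3)(0) = 5
λ² - (6)λ + (5) = 0
λ = (6 ± √((6)² - 4·(5))) / 2 = (6 ± √16) / 2
Solving: λ = 1, 5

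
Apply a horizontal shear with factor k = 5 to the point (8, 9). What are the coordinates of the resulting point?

Shear matrix for horizontal shear with factor k = 5:
[[1, 5], [0, 1]]
Result: (8, 9) → (53, 9)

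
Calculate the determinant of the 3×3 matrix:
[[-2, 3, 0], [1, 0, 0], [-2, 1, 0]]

Expansion along first row:
det = -2·det([[0,0],[1,0]]) - 3·det([[1,0],[-2,0]]) + 0·det([[1,0],[-2,1]])
    = -2·(0·0 - 0·1) - 3·(1·0 - 0·-2) + 0·(1·1 - 0·-2)
    = -2·0 - 3·0 + 0·1
    = 0 + 0 + 0 = 0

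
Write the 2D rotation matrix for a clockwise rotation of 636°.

Rotation matrix formula: [[cos θ, -sin θ], [sin θ, cos θ]]
A clockwise rotation by 636° is equivalent to a counterclockwise rotation by -636°.
For θ = -636°:
cos(-636°) = 0.1045
sin(-636°) = 0.9945
Result: [[0.1045, -0.9945], [0.9945, 0.1045]]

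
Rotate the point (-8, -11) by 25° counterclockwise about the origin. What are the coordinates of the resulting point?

Rotation matrix for 25°: [[cos 25°, -sin 25°], [sin 25°, cos 25°]] ≈ [[0.906308, -0.422618], [0.422618, 0.906308]]
[[0.906308, -0.422618], [0.422618, 0.906308]] × [-8, -11]ᵀ ≈ [-2.6017, -13.3503]ᵀ
Result: (-2.6017, -13.3503)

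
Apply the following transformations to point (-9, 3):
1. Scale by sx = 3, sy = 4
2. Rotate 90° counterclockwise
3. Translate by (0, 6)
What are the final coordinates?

Step 1: Scale → (-27, 12)
Step 2: Rotate 90° → (-12, -27)
Step 3: Translate → (-12, -21)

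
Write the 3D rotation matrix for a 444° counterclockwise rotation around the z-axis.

Rotation matrix for counterclockwise 444° around z-axis:
cos(444°) = 0.1045, sin(444°) = 0.9945
Result: [[0.1045, -0.9945, 0], [0.9945, 0.1045, 0], [0, 0, 1]]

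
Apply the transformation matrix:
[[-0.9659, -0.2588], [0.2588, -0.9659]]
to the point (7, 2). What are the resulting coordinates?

Matrix multiplication:
[[-0.9659, -0.2588], [0.2588, -0.9659]] × [7, 2]ᵀ
= [(-0.9659)(7) + (-0.2588)(2), (0.2588)(7) + (-0.9659)(2)]ᵀ
= [-7.2789, -0.1202]ᵀ
Result: (-7.2789, -0.1202)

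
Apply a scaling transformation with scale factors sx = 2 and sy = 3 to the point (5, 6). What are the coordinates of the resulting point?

Scaling matrix:
[[2, 0], [0, 3]]
Result: (5 × 2, 6 × 3) = (10, 18)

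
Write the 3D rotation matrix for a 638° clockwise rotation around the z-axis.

Rotation matrix for clockwise 638° around z-axis:
A clockwise rotation by 638° is a counterclockwise rotation by -638°.
cos(-638°) = 0.1392, sin(-638°) = 0.9903
Result: [[0.1392, -0.9903, 0], [0.9903, 0.1392, 0], [0, 0, 1]]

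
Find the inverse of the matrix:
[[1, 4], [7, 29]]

For [[a,b],[c,d]], inverse = (1/det)·[[d,-b],[-c,a]]
det = (1)(29) - (4)(7) = 29 - 28 = 1
Inverse = [[29, -4], [-7, 1]]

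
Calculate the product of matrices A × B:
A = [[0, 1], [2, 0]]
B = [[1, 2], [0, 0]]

Matrix multiplication:
C[0][0] = 0×1 + 1×0 = 0
C[0][1] = 0×2 + 1×0 = 0
C[1][0] = 2×1 + 0×0 = 2
C[1][1] = 2×2 + 0×0 = 4
Result: [[0, 0], [2, 4]]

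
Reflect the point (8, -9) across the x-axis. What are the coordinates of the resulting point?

Reflection across x-axis: (8, -9) → (8, 9)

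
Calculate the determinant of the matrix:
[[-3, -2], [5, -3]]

For a 2×2 matrix [[a, b], [c, d]], det = ad - bc
det = (-3)(-3) - (-2)(5) = 9 - -10 = 19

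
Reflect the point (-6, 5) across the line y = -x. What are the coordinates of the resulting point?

Reflection across line y = -x: (-6, 5) → (-5, 6)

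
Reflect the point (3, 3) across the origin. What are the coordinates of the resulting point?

Reflection across origin: (3, 3) → (-3, -3)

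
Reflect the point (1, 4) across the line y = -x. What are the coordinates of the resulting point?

Reflection across line y = -x: (1, 4) → (-4, -1)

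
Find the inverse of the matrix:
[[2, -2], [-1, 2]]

For [[a,b],[c,d]], inverse = (1/det)·[[d,-b],[-c,a]]
det = (2)(2) - (-2)(-1) = 4 - 2 = 2
Inverse = (1/2)·[[2, 2], [1, 2]]
= [[1, 1], [1/2, 1]]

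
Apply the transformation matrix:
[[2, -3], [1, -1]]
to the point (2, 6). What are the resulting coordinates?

Matrix multiplication:
[[2, -3], [1, -1]] × [2, 6]ᵀ
= [(2)(2) + (-3)(6), (1)(2) + (-1)(6)]ᵀ
= [-14, -4]ᵀ
Result: (-14, -4)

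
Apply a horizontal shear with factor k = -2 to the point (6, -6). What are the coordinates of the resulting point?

Shear matrix for horizontal shear with factor k = -2:
[[1, -2], [0, 1]]
Result: (6, -6) → (18, -6)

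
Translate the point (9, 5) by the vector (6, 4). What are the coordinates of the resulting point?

Translation by (6, 4) (homogeneous matrix [[1, 0, 6], [0, 1, 4], [0, 0, 1]]):
x' = 9 + 6 = 15
y' = 5 + 4 = 9
Result: (15, 9)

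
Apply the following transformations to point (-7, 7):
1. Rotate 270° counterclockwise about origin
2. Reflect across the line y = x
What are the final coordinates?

Step 1: Rotate 270° → (7, 7)
Step 2: Reflect across line y = x → (7, 7)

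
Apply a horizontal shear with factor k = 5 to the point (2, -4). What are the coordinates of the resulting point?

Shear matrix for horizontal shear with factor k = 5:
[[1, 5], [0, 1]]
Result: (2, -4) → (-18, -4)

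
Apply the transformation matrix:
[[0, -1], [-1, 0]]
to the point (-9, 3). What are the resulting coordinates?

Matrix multiplication:
[[0, -1], [-1, 0]] × [-9, 3]ᵀ
= [(0)(-9) + (-1)(3), (-1)(-9) + (0)(3)]ᵀ
= [-3, 9]ᵀ
Result: (-3, 9)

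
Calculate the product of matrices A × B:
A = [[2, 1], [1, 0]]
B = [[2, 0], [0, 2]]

Matrix multiplication:
C[0][0] = 2×2 + 1×0 = 4
C[0][1] = 2×0 + 1×2 = 2
C[1][0] = 1×2 + 0×0 = 2
C[1][1] = 1×0 + 0×2 = 0
Result: [[4, 2], [2, 0]]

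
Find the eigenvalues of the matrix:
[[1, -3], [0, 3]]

Characteristic equation: det(A - λI) = 0
λ² - (trace)λ + (det) = 0
trace = 1 + 3 = 4, det = (1)(3) - (-3)(0) = 3
λ² - (4)λ + (3) = 0
λ = (4 ± √((4)² - 4·(3))) / 2 = (4 ± √4) / 2
Solving: λ = 1, 3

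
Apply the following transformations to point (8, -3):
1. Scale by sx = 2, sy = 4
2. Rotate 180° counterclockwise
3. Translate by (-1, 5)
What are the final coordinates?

Step 1: Scale → (16, -12)
Step 2: Rotate 180° → (-16, 12)
Step 3: Translate → (-17, 17)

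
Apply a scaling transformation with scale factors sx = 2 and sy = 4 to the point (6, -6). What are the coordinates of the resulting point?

Scaling matrix:
[[2, 0], [0, 4]]
Result: (6 × 2, -6 × 4) = (12, -24)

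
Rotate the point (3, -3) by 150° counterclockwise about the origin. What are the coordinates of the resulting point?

Rotation matrix for 150°: [[cos 150°, -sin 150°], [sin 150°, cos 150°]] ≈ [[-0.866025, -0.500000], [0.500000, -0.866025]]
[[-0.866025, -0.500000], [0.500000, -0.866025]] × [3, -3]ᵀ ≈ [-1.0981, 4.0981]ᵀ
Result: (-1.0981, 4.0981)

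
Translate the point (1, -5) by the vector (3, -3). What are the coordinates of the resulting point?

Translation by (3, -3) (homogeneous matrix [[1, 0, 3], [0, 1, -3], [0, 0, 1]]):
x' = 1 + 3 = 4
y' = -5 + -3 = -8
Result: (4, -8)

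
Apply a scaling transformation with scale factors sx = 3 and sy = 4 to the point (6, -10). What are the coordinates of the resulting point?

Scaling matrix:
[[3, 0], [0, 4]]
Result: (6 × 3, -10 × 4) = (18, -40)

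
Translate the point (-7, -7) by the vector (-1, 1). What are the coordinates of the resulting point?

Translation by (-1, 1) (homogeneous matrix [[1, 0, -1], [0, 1, 1], [0, 0, 1]]):
x' = -7 + -1 = -8
y' = -7 + 1 = -6
Result: (-8, -6)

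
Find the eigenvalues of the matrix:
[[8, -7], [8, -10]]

Characteristic equation: det(A - λI) = 0
λ² - (trace)λ + (det) = 0
trace = 8 + -10 = -2, det = (8)(-10) - (-7)(8) = -24
λ² - (-2)λ + (-24) = 0
λ = (-2 ± √((-2)² - 4·(-24))) / 2 = (-2 ± √100) / 2
Solving: λ = -6, 4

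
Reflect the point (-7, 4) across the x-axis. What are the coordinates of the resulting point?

Reflection across x-axis: (-7, 4) → (-7, -4)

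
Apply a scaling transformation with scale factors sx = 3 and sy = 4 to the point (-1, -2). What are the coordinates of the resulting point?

Scaling matrix:
[[3, 0], [0, 4]]
Result: (-1 × 3, -2 × 4) = (-3, -8)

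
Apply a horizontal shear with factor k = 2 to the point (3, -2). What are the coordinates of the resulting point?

Shear matrix for horizontal shear with factor k = 2:
[[1, 2], [0, 1]]
Result: (3, -2) → (-1, -2)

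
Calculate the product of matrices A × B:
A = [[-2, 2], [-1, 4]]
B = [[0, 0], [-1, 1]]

Matrix multiplication:
C[0][0] = -2×0 + 2×-1 = -2
C[0][1] = -2×0 + 2×1 = 2
C[1][0] = -1×0 + 4×-1 = -4
C[1][1] = -1×0 + 4×1 = 4
Result: [[-2, 2], [-4, 4]]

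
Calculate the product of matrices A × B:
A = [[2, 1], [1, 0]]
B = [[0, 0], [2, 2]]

Matrix multiplication:
C[0][0] = 2×0 + 1×2 = 2
C[0][1] = 2×0 + 1×2 = 2
C[1][0] = 1×0 + 0×2 = 0
C[1][1] = 1×0 + 0×2 = 0
Result: [[2, 2], [0, 0]]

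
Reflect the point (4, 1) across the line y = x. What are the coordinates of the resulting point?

Reflection across line y = x: (4, 1) → (1, 4)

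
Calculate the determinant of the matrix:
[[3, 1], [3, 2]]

For a 2×2 matrix [[a, b], [c, d]], det = ad - bc
det = (3)(2) - (1)(3) = 6 - 3 = 3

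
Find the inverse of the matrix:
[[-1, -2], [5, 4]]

For [[a,b],[c,d]], inverse = (1/det)·[[d,-b],[-c,a]]
det = (-1)(4) - (-2)(5) = -4 - -10 = 6
Inverse = (1/6)·[[4, 2], [-5, -1]]
= [[2/3, 1/3], [-5/6, -1/6]]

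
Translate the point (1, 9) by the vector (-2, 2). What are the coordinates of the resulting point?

Translation by (-2, 2) (homogeneous matrix [[1, 0, -2], [0, 1, 2], [0, 0, 1]]):
x' = 1 + -2 = -1
y' = 9 + 2 = 11
Result: (-1, 11)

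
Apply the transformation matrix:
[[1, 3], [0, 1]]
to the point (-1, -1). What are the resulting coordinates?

Matrix multiplication:
[[1, 3], [0, 1]] × [-1, -1]ᵀ
= [(1)(-1) + (3)(-1), (0)(-1) + (1)(-1)]ᵀ
= [-4, -1]ᵀ
Result: (-4, -1)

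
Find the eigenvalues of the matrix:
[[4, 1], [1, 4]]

Characteristic equation: det(A - λI) = 0
λ² - (trace)λ + (det) = 0
trace = 4 + 4 = 8, det = (4)(4) - (1)(1) = 15
λ² - (8)λ + (15) = 0
λ = (8 ± √((8)² - 4·(15))) / 2 = (8 ± √4) / 2
Solving: λ = 3, 5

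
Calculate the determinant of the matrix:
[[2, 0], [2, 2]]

For a 2×2 matrix [[a, b], [c, d]], det = ad - bc
det = (2)(2) - (0)(2) = 4 - 0 = 4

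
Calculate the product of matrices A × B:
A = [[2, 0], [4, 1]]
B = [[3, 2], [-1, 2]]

Matrix multiplication:
C[0][0] = 2×3 + 0×-1 = 6
C[0][1] = 2×2 + 0×2 = 4
C[1][0] = 4×3 + 1×-1 = 11
C[1][1] = 4×2 + 1×2 = 10
Result: [[6, 4], [11, 10]]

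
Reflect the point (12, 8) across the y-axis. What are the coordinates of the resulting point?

Reflection across y-axis: (12, 8) → (-12, 8)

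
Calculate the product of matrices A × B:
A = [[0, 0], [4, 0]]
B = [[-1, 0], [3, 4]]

Matrix multiplication:
C[0][0] = 0×-1 + 0×3 = 0
C[0][1] = 0×0 + 0×4 = 0
C[1][0] = 4×-1 + 0×3 = -4
C[1][1] = 4×0 + 0×4 = 0
Result: [[0, 0], [-4, 0]]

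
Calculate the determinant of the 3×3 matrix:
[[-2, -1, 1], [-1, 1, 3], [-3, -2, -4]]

Expansion along first row:
det = -2·det([[1,3],[-2,-4]]) - -1·det([[-1,3],[-3,-4]]) + 1·det([[-1,1],[-3,-2]])
    = -2·(1·-4 - 3·-2) - -1·(-1·-4 - 3·-3) + 1·(-1·-2 - 1·-3)
    = -2·2 - -1·13 + 1·5
    = -4 + 13 + 5 = 14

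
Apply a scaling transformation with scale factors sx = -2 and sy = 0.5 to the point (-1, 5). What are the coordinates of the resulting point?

Scaling matrix:
[[-2, 0], [0, 0.50]]
Result: (-1 × -2, 5 × 0.5) = (2, 2.5)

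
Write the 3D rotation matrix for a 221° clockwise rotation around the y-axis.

Rotation matrix for clockwise 221° around y-axis:
A clockwise rotation by 221° is a counterclockwise rotation by -221°.
cos(-221°) = -0.7547, sin(-221°) = 0.6561
Result: [[-0.7547, 0, 0.6561], [0, 1, 0], [-0.6561, 0, -0.7547]]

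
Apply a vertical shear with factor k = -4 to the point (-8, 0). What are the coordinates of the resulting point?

Shear matrix for vertical shear with factor k = -4:
[[1, 0], [-4, 1]]
Result: (-8, 0) → (-8, 32)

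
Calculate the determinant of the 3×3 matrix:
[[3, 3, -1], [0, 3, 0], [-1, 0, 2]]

Expansion along first row:
det = 3·det([[3,0],[0,2]]) - 3·det([[0,0],[-1,2]]) + -1·det([[0,3],[-1,0]])
    = 3·(3·2 - 0·0) - 3·(0·2 - 0·-1) + -1·(0·0 - 3·-1)
    = 3·6 - 3·0 + -1·3
    = 18 + 0 + -3 = 15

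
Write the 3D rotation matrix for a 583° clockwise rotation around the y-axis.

Rotation matrix for clockwise 583° around y-axis:
A clockwise rotation by 583° is a counterclockwise rotation by -583°.
cos(-583°) = -0.7314, sin(-583°) = 0.6820
Result: [[-0.7314, 0, 0.6820], [0, 1, 0], [-0.6820, 0, -0.7314]]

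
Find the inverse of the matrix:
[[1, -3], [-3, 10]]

For [[a,b],[c,d]], inverse = (1/det)·[[d,-b],[-c,a]]
det = (1)(10) - (-3)(-3) = 10 - 9 = 1
Inverse = [[10, 3], [3, 1]]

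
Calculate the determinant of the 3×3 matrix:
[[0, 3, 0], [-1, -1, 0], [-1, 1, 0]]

Expansion along first row:
det = 0·det([[-1,0],[1,0]]) - 3·det([[-1,0],[-1,0]]) + 0·det([[-1,-1],[-1,1]])
    = 0·(-1·0 - 0·1) - 3·(-1·0 - 0·-1) + 0·(-1·1 - -1·-1)
    = 0·0 - 3·0 + 0·-2
    = 0 + 0 + 0 = 0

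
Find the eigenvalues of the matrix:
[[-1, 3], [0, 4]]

Characteristic equation: det(A - λI) = 0
λ² - (trace)λ + (det) = 0
trace = -1 + 4 = 3, det = (-1)(4) - (3)(0) = -4
λ² - (3)λ + (-4) = 0
λ = (3 ± √((3)² - 4·(-4))) / 2 = (3 ± √25) / 2
Solving: λ = -1, 4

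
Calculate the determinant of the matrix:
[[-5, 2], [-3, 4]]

For a 2×2 matrix [[a, b], [c, d]], det = ad - bc
det = (-5)(4) - (2)(-3) = -20 - -6 = -14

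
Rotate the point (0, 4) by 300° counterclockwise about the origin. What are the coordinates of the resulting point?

Rotation matrix for 300°: [[cos 300°, -sin 300°], [sin 300°, cos 300°]] ≈ [[0.500000, 0.866025], [-0.866025, 0.500000]]
[[0.500000, 0.866025], [-0.866025, 0.500000]] × [0, 4]ᵀ ≈ [3.4641, 2]ᵀ
Result: (3.4641, 2)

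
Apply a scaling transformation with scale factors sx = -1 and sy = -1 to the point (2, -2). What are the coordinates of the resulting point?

Scaling matrix:
[[-1, 0], [0, -1]]
Result: (2 × -1, -2 × -1) = (-2, 2)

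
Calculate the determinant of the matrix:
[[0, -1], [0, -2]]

For a 2×2 matrix [[a, b], [c, d]], det = ad - bc
det = (0)(-2) - (-1)(0) = 0 - 0 = 0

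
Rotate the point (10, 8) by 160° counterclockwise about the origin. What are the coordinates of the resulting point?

Rotation matrix for 160°: [[cos 160°, -sin 160°], [sin 160°, cos 160°]] ≈ [[-0.939693, -0.342020], [0.342020, -0.939693]]
[[-0.939693, -0.342020], [0.342020, -0.939693]] × [10, 8]ᵀ ≈ [-12.1331, -4.0973]ᵀ
Result: (-12.1331, -4.0973)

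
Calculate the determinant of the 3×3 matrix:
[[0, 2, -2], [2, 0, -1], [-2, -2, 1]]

Expansion along first row:
det = 0·det([[0,-1],[-2,1]]) - 2·det([[2,-1],[-2,1]]) + -2·det([[2,0],[-2,-2]])
    = 0·(0·1 - -1·-2) - 2·(2·1 - -1·-2) + -2·(2·-2 - 0·-2)
    = 0·-2 - 2·0 + -2·-4
    = 0 + 0 + 8 = 8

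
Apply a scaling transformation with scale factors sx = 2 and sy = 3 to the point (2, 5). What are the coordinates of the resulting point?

Scaling matrix:
[[2, 0], [0, 3]]
Result: (2 × 2, 5 × 3) = (4, 15)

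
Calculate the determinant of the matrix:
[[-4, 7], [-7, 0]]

For a 2×2 matrix [[a, b], [c, d]], det = ad - bc
det = (-4)(0) - (7)(-7) = 0 - -49 = 49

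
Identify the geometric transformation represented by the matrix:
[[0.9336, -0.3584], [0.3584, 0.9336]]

This matrix represents: rotation by 21° counterclockwise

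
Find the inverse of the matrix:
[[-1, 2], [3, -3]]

For [[a,b],[c,d]], inverse = (1/det)·[[d,-b],[-c,a]]
det = (-1)(-3) - (2)(3) = 3 - 6 = -3
Inverse = (1/-3)·[[-3, -2], [-3, -1]]
= [[1, 2/3], [1, 1/3]]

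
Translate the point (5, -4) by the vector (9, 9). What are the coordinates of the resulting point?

Translation by (9, 9) (homogeneous matrix [[1, 0, 9], [0, 1, 9], [0, 0, 1]]):
x' = 5 + 9 = 14
y' = -4 + 9 = 5
Result: (14, 5)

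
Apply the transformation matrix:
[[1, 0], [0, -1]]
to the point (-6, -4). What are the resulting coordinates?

Matrix multiplication:
[[1, 0], [0, -1]] × [-6, -4]ᵀ
= [(1)(-6) + (0)(-4), (0)(-6) + (-1)(-4)]ᵀ
= [-6, 4]ᵀ
Result: (-6, 4)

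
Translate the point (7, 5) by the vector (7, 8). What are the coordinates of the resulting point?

Translation by (7, 8) (homogeneous matrix [[1, 0, 7], [0, 1, 8], [0, 0, 1]]):
x' = 7 + 7 = 14
y' = 5 + 8 = 13
Result: (14, 13)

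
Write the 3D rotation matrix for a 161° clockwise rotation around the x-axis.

Rotation matrix for clockwise 161° around x-axis:
A clockwise rotation by 161° is a counterclockwise rotation by -161°.
cos(-161°) = -0.9455, sin(-161°) = -0.3256
Result: [[1, 0, 0], [0, -0.9455, 0.3256], [0, -0.3256, -0.9455]]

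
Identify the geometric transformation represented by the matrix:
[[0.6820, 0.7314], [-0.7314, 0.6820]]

This matrix represents: rotation by 313° counterclockwise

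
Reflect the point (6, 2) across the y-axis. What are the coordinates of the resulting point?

Reflection across y-axis: (6, 2) → (-6, 2)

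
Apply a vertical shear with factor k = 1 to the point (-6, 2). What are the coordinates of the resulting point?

Shear matrix for vertical shear with factor k = 1:
[[1, 0], [1, 1]]
Result: (-6, 2) → (-6, -4)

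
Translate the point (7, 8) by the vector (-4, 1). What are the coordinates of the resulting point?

Translation by (-4, 1) (homogeneous matrix [[1, 0, -4], [0, 1, 1], [0, 0, 1]]):
x' = 7 + -4 = 3
y' = 8 + 1 = 9
Result: (3, 9)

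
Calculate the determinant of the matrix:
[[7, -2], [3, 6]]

For a 2×2 matrix [[a, b], [c, d]], det = ad - bc
det = (7)(6) - (-2)(3) = 42 - -6 = 48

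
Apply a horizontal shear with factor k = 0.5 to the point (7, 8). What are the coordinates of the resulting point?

Shear matrix for horizontal shear with factor k = 0.5:
[[1, 0.50], [0, 1]]
Result: (7, 8) → (11, 8)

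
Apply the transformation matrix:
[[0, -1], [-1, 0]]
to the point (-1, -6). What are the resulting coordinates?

Matrix multiplication:
[[0, -1], [-1, 0]] × [-1, -6]ᵀ
= [(0)(-1) + (-1)(-6), (-1)(-1) + (0)(-6)]ᵀ
= [6, 1]ᵀ
Result: (6, 1)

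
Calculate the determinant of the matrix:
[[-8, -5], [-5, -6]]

For a 2×2 matrix [[a, b], [c, d]], det = ad - bc
det = (-8)(-6) - (-5)(-5) = 48 - 25 = 23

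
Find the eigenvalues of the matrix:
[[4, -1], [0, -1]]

Characteristic equation: det(A - λI) = 0
λ² - (trace)λ + (det) = 0
trace = 4 + -1 = 3, det = (4)(-1) - (-1)(0) = -4
λ² - (3)λ + (-4) = 0
λ = (3 ± √((3)² - 4·(-4))) / 2 = (3 ± √25) / 2
Solving: λ = -1, 4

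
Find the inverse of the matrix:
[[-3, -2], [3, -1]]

For [[a,b],[c,d]], inverse = (1/det)·[[d,-b],[-c,a]]
det = (-3)(-1) - (-2)(3) = 3 - -6 = 9
Inverse = (1/9)·[[-1, 2], [-3, -3]]
= [[-1/9, 2/9], [-1/3, -1/3]]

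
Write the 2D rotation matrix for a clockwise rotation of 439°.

Rotation matrix formula: [[cos θ, -sin θ], [sin θ, cos θ]]
A clockwise rotation by 439° is equivalent to a counterclockwise rotation by -439°.
For θ = -439°:
cos(-439°) = 0.1908
sin(-439°) = -0.9816
Result: [[0.1908, 0.9816], [-0.9816, 0.1908]]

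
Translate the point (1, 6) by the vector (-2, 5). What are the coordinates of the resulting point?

Translation by (-2, 5) (homogeneous matrix [[1, 0, -2], [0, 1, 5], [0, 0, 1]]):
x' = 1 + -2 = -1
y' = 6 + 5 = 11
Result: (-1, 11)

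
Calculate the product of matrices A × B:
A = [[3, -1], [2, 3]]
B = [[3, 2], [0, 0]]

Matrix multiplication:
C[0][0] = 3×3 + -1×0 = 9
C[0][1] = 3×2 + -1×0 = 6
C[1][0] = 2×3 + 3×0 = 6
C[1][1] = 2×2 + 3×0 = 4
Result: [[9, 6], [6, 4]]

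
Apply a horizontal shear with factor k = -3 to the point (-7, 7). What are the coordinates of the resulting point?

Shear matrix for horizontal shear with factor k = -3:
[[1, -3], [0, 1]]
Result: (-7, 7) → (-28, 7)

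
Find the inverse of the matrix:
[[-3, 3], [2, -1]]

For [[a,b],[c,d]], inverse = (1/det)·[[d,-b],[-c,a]]
det = (-3)(-1) - (3)(2) = 3 - 6 = -3
Inverse = (1/-3)·[[-1, -3], [-2, -3]]
= [[1/3, 1], [2/3, 1]]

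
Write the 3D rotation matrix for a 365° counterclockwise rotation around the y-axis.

Rotation matrix for counterclockwise 365° around y-axis:
cos(365°) = 0.9962, sin(365°) = 0.0872
Result: [[0.9962, 0, 0.0872], [0, 1, 0], [-0.0872, 0, 0.9962]]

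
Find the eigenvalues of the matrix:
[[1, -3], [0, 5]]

Characteristic equation: det(A - λI) = 0
λ² - (trace)λ + (det) = 0
trace = 1 + 5 = 6, det = (1)(5) - (-3)(0) = 5
λ² - (6)λ + (5) = 0
λ = (6 ± √((6)² - 4·(5))) / 2 = (6 ± √16) / 2
Solving: λ = 1, 5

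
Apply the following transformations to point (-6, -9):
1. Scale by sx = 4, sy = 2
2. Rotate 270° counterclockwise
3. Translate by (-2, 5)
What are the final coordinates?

Step 1: Scale → (-24, -18)
Step 2: Rotate 270° → (-18, 24)
Step 3: Translate → (-20, 29)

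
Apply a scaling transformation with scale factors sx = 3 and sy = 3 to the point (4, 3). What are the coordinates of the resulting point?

Scaling matrix:
[[3, 0], [0, 3]]
Result: (4 × 3, 3 × 3) = (12, 9)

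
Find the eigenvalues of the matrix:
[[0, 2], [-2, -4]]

Characteristic equation: det(A - λI) = 0
λ² - (trace)λ + (det) = 0
trace = 0 + -4 = -4, det = (0)(-4) - (2)(-2) = 4
λ² - (-4)λ + (4) = 0
λ = (-4 ± √((-4)² - 4·(4))) / 2 = (-4 ± √0) / 2
Solving: λ = -2, -2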